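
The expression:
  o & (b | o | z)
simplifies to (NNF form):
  o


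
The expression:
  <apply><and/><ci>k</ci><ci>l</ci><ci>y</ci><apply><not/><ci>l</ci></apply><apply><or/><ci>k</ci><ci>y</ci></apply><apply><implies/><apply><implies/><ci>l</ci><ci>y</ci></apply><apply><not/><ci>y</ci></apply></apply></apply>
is never true.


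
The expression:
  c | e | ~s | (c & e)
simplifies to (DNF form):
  c | e | ~s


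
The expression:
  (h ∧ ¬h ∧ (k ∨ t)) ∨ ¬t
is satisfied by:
  {t: False}


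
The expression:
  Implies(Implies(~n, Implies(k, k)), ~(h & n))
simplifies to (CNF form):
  ~h | ~n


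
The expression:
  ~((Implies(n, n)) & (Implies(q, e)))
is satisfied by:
  {q: True, e: False}


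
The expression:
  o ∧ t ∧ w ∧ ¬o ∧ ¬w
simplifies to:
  False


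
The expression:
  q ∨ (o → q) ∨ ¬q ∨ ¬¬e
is always true.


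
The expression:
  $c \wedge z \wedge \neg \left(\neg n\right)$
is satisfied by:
  {c: True, z: True, n: True}


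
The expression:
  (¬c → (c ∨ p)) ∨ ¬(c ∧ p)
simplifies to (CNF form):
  True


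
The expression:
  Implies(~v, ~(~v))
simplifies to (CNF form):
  v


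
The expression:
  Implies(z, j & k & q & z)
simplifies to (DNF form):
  ~z | (j & k & q)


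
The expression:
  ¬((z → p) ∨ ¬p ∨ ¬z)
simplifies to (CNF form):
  False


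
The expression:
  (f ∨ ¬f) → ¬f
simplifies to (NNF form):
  ¬f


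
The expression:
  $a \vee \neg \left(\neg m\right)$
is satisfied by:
  {a: True, m: True}
  {a: True, m: False}
  {m: True, a: False}


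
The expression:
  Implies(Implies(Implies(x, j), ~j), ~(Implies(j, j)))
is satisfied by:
  {j: True}


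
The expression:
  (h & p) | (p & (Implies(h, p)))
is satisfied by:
  {p: True}


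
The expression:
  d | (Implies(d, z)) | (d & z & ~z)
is always true.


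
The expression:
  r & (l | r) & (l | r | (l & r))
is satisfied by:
  {r: True}


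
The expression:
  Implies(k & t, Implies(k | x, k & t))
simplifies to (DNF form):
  True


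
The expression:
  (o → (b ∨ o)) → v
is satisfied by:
  {v: True}


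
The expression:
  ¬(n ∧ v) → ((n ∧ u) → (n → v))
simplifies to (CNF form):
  v ∨ ¬n ∨ ¬u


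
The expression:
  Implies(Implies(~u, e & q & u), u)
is always true.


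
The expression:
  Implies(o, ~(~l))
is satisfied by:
  {l: True, o: False}
  {o: False, l: False}
  {o: True, l: True}


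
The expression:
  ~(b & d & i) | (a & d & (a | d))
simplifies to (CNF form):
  a | ~b | ~d | ~i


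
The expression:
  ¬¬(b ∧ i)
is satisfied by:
  {i: True, b: True}


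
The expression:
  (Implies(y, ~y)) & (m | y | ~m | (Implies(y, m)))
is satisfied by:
  {y: False}


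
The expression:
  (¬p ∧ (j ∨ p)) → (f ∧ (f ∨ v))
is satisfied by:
  {p: True, f: True, j: False}
  {p: True, f: False, j: False}
  {f: True, p: False, j: False}
  {p: False, f: False, j: False}
  {j: True, p: True, f: True}
  {j: True, p: True, f: False}
  {j: True, f: True, p: False}


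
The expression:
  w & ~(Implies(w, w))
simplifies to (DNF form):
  False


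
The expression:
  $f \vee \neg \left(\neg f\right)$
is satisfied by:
  {f: True}


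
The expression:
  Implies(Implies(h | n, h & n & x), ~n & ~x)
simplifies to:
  ~x | (h & ~n) | (n & ~h)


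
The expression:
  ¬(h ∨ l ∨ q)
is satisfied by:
  {q: False, l: False, h: False}


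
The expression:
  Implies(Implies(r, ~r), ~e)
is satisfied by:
  {r: True, e: False}
  {e: False, r: False}
  {e: True, r: True}


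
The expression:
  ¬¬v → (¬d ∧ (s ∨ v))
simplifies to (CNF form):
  ¬d ∨ ¬v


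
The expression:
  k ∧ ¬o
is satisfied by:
  {k: True, o: False}


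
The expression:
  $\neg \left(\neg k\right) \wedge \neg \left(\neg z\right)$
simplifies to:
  $k \wedge z$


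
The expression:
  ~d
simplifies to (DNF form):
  ~d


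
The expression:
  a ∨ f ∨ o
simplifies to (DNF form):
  a ∨ f ∨ o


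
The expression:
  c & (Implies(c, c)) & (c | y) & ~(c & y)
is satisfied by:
  {c: True, y: False}


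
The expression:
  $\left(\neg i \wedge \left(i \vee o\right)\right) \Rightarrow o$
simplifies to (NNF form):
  $\text{True}$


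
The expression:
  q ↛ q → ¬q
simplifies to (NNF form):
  True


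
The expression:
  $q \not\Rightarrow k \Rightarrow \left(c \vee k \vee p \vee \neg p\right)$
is always true.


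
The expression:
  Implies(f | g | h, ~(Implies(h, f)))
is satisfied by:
  {h: True, g: False, f: False}
  {g: False, f: False, h: False}
  {h: True, g: True, f: False}


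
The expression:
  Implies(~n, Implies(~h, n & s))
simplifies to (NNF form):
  h | n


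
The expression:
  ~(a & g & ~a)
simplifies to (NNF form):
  True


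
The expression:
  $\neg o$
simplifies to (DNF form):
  $\neg o$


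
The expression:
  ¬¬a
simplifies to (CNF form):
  a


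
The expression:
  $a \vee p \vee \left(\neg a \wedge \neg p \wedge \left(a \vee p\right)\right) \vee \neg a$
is always true.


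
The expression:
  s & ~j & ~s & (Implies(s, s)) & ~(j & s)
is never true.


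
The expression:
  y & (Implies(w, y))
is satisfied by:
  {y: True}


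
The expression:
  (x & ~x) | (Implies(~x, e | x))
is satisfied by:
  {x: True, e: True}
  {x: True, e: False}
  {e: True, x: False}


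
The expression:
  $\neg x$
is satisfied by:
  {x: False}


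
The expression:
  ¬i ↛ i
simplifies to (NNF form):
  True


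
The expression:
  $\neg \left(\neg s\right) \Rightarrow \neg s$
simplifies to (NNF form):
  $\neg s$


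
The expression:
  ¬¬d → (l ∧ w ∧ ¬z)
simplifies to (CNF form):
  (l ∨ ¬d) ∧ (w ∨ ¬d) ∧ (¬d ∨ ¬z)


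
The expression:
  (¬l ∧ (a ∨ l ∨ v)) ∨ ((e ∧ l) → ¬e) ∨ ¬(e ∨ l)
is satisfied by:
  {l: False, e: False}
  {e: True, l: False}
  {l: True, e: False}


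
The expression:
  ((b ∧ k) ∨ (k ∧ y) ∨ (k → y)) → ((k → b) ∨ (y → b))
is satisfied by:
  {b: True, k: False, y: False}
  {k: False, y: False, b: False}
  {b: True, y: True, k: False}
  {y: True, k: False, b: False}
  {b: True, k: True, y: False}
  {k: True, b: False, y: False}
  {b: True, y: True, k: True}


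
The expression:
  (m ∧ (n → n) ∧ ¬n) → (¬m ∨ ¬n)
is always true.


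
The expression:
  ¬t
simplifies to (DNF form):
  ¬t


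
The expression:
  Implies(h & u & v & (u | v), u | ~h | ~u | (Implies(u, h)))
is always true.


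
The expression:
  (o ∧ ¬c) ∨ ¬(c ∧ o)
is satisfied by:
  {c: False, o: False}
  {o: True, c: False}
  {c: True, o: False}


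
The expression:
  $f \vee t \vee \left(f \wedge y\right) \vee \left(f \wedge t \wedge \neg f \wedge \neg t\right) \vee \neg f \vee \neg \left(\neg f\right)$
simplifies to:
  $\text{True}$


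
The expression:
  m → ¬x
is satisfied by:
  {m: False, x: False}
  {x: True, m: False}
  {m: True, x: False}


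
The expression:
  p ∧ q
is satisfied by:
  {p: True, q: True}


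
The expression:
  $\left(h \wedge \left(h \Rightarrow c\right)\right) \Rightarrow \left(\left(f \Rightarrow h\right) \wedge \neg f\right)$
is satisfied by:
  {h: False, c: False, f: False}
  {f: True, h: False, c: False}
  {c: True, h: False, f: False}
  {f: True, c: True, h: False}
  {h: True, f: False, c: False}
  {f: True, h: True, c: False}
  {c: True, h: True, f: False}


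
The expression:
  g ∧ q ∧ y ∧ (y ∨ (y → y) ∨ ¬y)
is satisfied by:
  {g: True, y: True, q: True}


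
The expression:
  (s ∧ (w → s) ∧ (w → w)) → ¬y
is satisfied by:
  {s: False, y: False}
  {y: True, s: False}
  {s: True, y: False}


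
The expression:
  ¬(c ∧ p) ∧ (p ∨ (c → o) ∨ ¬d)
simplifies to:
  (o ∧ ¬p) ∨ (¬d ∧ ¬p) ∨ ¬c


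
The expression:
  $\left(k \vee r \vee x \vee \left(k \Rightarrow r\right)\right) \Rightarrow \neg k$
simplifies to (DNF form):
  $\neg k$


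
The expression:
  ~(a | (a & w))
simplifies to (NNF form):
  ~a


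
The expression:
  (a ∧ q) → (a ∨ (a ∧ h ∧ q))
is always true.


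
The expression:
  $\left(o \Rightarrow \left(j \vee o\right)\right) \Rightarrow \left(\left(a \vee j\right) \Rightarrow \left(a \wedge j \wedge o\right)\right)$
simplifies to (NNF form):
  $\left(a \vee \neg j\right) \wedge \left(j \vee \neg a\right) \wedge \left(o \vee \neg j\right)$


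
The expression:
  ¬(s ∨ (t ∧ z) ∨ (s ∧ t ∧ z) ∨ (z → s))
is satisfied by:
  {z: True, t: False, s: False}


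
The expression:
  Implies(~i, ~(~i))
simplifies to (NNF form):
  i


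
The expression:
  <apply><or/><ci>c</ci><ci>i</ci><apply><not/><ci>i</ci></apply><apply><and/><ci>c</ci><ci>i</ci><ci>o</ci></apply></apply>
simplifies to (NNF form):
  <true/>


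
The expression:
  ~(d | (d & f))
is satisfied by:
  {d: False}


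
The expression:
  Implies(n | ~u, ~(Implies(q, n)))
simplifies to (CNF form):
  ~n & (q | u)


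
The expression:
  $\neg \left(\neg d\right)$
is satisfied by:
  {d: True}


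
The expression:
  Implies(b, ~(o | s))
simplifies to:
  ~b | (~o & ~s)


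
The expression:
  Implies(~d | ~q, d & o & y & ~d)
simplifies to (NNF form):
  d & q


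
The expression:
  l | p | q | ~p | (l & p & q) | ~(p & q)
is always true.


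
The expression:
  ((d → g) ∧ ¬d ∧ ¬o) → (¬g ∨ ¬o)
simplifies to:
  True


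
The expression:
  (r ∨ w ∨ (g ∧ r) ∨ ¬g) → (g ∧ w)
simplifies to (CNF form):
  g ∧ (w ∨ ¬r)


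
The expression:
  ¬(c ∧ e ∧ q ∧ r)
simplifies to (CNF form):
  ¬c ∨ ¬e ∨ ¬q ∨ ¬r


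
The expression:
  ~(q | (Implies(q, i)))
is never true.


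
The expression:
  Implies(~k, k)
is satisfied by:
  {k: True}


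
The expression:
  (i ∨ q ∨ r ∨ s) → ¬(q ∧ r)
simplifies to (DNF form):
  ¬q ∨ ¬r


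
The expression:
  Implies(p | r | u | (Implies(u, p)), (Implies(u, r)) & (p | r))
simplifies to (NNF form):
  r | (p & ~u)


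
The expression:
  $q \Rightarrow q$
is always true.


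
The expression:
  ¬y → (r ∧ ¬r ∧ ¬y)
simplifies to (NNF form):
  y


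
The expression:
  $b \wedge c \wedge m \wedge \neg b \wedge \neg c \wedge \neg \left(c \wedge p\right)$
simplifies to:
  $\text{False}$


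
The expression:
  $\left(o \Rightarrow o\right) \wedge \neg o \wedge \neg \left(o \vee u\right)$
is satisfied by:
  {u: False, o: False}


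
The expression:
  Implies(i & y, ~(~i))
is always true.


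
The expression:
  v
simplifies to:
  v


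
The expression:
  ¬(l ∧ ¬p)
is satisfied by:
  {p: True, l: False}
  {l: False, p: False}
  {l: True, p: True}


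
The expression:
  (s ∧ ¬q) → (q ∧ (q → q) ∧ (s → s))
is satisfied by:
  {q: True, s: False}
  {s: False, q: False}
  {s: True, q: True}


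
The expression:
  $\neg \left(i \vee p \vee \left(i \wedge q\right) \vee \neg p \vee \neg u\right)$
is never true.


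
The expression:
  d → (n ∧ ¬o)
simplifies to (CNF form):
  (n ∨ ¬d) ∧ (¬d ∨ ¬o)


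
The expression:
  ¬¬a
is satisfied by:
  {a: True}


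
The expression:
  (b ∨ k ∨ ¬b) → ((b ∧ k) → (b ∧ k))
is always true.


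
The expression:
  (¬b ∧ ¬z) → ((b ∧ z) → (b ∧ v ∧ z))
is always true.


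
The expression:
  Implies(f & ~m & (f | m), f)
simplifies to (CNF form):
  True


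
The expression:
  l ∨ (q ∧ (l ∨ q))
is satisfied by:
  {q: True, l: True}
  {q: True, l: False}
  {l: True, q: False}


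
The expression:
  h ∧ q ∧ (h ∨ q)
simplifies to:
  h ∧ q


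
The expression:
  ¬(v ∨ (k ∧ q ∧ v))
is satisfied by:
  {v: False}


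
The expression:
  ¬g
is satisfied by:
  {g: False}


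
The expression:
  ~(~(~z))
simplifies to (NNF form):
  ~z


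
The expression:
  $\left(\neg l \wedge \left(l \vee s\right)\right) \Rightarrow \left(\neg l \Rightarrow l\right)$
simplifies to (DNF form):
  $l \vee \neg s$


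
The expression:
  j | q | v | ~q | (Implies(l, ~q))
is always true.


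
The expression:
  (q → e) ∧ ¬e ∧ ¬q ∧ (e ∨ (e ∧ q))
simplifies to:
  False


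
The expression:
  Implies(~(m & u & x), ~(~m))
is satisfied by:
  {m: True}


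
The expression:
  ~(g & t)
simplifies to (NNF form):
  ~g | ~t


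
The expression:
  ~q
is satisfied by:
  {q: False}


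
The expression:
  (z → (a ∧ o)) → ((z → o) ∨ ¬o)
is always true.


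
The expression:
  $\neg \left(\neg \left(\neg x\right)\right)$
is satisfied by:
  {x: False}


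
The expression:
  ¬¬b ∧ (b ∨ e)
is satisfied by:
  {b: True}


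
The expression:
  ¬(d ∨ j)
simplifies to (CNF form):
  ¬d ∧ ¬j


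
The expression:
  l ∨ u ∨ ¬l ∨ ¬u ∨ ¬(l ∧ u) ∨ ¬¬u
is always true.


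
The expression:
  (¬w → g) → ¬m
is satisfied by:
  {g: False, m: False, w: False}
  {w: True, g: False, m: False}
  {g: True, w: False, m: False}
  {w: True, g: True, m: False}
  {m: True, w: False, g: False}


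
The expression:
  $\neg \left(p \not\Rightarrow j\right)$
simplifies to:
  $j \vee \neg p$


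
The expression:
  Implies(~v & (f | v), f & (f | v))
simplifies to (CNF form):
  True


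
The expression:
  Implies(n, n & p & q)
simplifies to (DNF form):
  ~n | (p & q)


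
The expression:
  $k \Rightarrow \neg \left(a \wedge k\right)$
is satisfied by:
  {k: False, a: False}
  {a: True, k: False}
  {k: True, a: False}


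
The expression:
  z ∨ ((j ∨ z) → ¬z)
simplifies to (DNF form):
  True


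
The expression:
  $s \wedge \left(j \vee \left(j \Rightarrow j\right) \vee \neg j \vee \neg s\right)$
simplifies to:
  $s$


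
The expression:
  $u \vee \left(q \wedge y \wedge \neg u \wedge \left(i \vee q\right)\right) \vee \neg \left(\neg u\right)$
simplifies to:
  $u \vee \left(q \wedge y\right)$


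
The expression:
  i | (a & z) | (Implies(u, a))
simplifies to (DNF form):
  a | i | ~u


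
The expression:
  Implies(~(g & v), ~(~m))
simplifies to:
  m | (g & v)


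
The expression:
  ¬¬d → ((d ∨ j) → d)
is always true.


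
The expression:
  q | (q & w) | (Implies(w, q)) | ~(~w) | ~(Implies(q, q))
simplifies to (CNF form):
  True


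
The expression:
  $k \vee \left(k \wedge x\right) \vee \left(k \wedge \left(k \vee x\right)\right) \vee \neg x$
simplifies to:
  $k \vee \neg x$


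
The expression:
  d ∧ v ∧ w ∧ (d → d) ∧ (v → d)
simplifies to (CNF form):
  d ∧ v ∧ w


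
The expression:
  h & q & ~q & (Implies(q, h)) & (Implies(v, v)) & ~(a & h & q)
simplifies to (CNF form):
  False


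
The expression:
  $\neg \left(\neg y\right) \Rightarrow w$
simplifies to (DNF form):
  $w \vee \neg y$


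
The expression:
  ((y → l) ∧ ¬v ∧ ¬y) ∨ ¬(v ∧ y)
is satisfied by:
  {v: False, y: False}
  {y: True, v: False}
  {v: True, y: False}


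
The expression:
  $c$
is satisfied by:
  {c: True}


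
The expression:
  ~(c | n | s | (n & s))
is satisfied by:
  {n: False, c: False, s: False}


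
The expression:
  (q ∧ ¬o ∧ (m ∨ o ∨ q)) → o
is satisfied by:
  {o: True, q: False}
  {q: False, o: False}
  {q: True, o: True}


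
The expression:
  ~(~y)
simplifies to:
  y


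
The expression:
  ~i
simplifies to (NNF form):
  ~i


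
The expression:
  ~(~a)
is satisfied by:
  {a: True}


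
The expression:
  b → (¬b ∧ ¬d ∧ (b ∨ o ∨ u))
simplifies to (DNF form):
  ¬b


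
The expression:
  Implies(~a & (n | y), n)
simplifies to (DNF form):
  a | n | ~y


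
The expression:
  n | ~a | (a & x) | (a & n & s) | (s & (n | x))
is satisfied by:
  {n: True, x: True, a: False}
  {n: True, a: False, x: False}
  {x: True, a: False, n: False}
  {x: False, a: False, n: False}
  {n: True, x: True, a: True}
  {n: True, a: True, x: False}
  {x: True, a: True, n: False}


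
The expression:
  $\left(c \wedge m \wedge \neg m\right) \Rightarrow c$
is always true.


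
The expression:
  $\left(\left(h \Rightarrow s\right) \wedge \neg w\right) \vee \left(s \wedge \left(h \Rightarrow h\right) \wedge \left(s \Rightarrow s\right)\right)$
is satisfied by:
  {s: True, h: False, w: False}
  {s: True, w: True, h: False}
  {s: True, h: True, w: False}
  {s: True, w: True, h: True}
  {w: False, h: False, s: False}


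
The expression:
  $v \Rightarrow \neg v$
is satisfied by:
  {v: False}


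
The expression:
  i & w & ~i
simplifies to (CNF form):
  False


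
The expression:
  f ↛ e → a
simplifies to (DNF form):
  a ∨ e ∨ ¬f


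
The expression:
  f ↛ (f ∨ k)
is never true.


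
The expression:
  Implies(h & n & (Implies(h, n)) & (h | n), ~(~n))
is always true.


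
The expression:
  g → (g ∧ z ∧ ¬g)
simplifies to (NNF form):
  ¬g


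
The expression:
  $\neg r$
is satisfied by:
  {r: False}


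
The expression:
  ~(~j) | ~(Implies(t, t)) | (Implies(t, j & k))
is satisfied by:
  {j: True, t: False}
  {t: False, j: False}
  {t: True, j: True}


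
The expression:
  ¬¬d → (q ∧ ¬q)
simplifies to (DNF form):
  ¬d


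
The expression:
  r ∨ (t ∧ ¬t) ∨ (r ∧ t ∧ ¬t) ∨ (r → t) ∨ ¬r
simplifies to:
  True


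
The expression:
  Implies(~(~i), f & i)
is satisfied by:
  {f: True, i: False}
  {i: False, f: False}
  {i: True, f: True}


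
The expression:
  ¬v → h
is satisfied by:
  {v: True, h: True}
  {v: True, h: False}
  {h: True, v: False}


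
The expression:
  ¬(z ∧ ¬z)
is always true.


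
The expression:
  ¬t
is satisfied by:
  {t: False}


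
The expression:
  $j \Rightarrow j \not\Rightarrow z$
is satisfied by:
  {z: False, j: False}
  {j: True, z: False}
  {z: True, j: False}


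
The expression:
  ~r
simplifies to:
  ~r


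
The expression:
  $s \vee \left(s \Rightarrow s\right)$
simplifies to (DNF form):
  $\text{True}$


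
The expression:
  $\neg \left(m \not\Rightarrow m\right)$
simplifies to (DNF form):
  $\text{True}$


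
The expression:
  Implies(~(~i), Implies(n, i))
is always true.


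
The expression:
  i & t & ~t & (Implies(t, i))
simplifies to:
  False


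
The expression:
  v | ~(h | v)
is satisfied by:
  {v: True, h: False}
  {h: False, v: False}
  {h: True, v: True}


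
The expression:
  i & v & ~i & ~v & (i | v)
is never true.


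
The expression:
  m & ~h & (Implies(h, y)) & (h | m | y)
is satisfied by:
  {m: True, h: False}


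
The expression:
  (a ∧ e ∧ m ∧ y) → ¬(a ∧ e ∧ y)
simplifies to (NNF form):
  ¬a ∨ ¬e ∨ ¬m ∨ ¬y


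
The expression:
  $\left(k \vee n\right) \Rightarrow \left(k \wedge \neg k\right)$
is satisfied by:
  {n: False, k: False}


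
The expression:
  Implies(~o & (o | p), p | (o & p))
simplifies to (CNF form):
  True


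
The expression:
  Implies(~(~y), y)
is always true.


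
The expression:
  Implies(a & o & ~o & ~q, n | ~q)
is always true.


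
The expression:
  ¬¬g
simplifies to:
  g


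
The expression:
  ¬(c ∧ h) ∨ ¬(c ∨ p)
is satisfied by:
  {h: False, c: False}
  {c: True, h: False}
  {h: True, c: False}


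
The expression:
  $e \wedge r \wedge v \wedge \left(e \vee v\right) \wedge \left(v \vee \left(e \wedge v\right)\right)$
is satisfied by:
  {r: True, e: True, v: True}


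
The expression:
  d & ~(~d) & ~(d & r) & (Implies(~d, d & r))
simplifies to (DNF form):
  d & ~r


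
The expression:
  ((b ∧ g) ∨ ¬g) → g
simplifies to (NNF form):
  g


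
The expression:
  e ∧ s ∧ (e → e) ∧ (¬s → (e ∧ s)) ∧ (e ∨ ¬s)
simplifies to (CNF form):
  e ∧ s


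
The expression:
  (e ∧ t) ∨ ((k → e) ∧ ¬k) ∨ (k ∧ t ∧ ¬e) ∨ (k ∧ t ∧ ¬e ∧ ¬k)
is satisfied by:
  {t: True, k: False}
  {k: False, t: False}
  {k: True, t: True}


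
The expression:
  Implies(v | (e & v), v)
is always true.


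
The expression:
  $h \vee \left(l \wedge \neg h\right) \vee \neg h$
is always true.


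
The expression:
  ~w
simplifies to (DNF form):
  ~w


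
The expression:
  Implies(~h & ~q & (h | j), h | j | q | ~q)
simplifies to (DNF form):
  True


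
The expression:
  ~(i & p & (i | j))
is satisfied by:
  {p: False, i: False}
  {i: True, p: False}
  {p: True, i: False}


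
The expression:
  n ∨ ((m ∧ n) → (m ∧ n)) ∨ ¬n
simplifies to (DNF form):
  True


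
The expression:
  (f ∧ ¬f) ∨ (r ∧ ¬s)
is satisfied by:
  {r: True, s: False}


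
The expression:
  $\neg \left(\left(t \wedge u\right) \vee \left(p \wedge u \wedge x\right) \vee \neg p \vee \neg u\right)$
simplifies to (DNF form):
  $p \wedge u \wedge \neg t \wedge \neg x$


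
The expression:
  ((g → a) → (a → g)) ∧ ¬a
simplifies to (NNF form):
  ¬a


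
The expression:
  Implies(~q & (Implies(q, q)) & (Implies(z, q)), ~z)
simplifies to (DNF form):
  True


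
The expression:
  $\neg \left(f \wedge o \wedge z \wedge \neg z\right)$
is always true.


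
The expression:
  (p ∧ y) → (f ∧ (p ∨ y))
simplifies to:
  f ∨ ¬p ∨ ¬y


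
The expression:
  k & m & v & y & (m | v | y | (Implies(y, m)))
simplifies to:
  k & m & v & y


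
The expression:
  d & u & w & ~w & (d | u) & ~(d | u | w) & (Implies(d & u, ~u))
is never true.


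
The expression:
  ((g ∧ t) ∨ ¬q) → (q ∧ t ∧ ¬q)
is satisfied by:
  {q: True, g: False, t: False}
  {t: True, q: True, g: False}
  {g: True, q: True, t: False}


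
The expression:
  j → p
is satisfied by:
  {p: True, j: False}
  {j: False, p: False}
  {j: True, p: True}


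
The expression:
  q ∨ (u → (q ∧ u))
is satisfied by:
  {q: True, u: False}
  {u: False, q: False}
  {u: True, q: True}


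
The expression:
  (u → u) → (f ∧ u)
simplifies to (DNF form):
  f ∧ u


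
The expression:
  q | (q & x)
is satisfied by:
  {q: True}


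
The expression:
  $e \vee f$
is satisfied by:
  {e: True, f: True}
  {e: True, f: False}
  {f: True, e: False}


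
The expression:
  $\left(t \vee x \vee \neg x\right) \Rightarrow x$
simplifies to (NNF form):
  $x$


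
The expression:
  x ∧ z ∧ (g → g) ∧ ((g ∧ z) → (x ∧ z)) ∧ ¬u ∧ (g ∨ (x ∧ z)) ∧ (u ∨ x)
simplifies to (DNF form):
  x ∧ z ∧ ¬u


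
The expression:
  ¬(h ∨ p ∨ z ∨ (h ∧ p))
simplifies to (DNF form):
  ¬h ∧ ¬p ∧ ¬z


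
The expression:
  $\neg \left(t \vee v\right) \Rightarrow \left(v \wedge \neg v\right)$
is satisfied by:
  {t: True, v: True}
  {t: True, v: False}
  {v: True, t: False}


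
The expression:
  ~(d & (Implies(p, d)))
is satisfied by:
  {d: False}


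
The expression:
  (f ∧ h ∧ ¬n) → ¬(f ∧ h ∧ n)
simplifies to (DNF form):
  True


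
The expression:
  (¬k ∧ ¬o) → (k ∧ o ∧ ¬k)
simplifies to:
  k ∨ o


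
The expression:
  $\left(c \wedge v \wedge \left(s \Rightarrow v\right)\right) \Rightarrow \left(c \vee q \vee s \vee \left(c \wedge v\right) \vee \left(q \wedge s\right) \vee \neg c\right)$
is always true.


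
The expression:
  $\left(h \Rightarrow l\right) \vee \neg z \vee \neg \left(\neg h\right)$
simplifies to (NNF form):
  $\text{True}$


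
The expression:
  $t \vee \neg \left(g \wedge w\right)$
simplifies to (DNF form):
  $t \vee \neg g \vee \neg w$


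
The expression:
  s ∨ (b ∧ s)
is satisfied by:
  {s: True}


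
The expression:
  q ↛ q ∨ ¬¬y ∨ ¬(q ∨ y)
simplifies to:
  y ∨ ¬q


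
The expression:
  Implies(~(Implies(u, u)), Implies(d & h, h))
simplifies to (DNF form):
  True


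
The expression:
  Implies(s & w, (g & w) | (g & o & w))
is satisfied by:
  {g: True, s: False, w: False}
  {s: False, w: False, g: False}
  {w: True, g: True, s: False}
  {w: True, s: False, g: False}
  {g: True, s: True, w: False}
  {s: True, g: False, w: False}
  {w: True, s: True, g: True}


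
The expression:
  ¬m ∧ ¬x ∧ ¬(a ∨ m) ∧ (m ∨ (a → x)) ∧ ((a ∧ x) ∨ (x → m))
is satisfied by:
  {x: False, a: False, m: False}


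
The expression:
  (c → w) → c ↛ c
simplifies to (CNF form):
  c ∧ ¬w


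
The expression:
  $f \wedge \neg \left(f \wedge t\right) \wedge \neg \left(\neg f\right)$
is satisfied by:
  {f: True, t: False}


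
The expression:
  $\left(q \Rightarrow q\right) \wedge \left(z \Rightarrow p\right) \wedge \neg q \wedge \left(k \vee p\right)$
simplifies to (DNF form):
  $\left(p \wedge \neg q\right) \vee \left(k \wedge p \wedge \neg q\right) \vee \left(k \wedge \neg q \wedge \neg z\right) \vee \left(p \wedge \neg q \wedge \neg z\right)$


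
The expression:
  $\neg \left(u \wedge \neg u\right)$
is always true.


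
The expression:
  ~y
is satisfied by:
  {y: False}


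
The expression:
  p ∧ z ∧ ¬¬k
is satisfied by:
  {z: True, p: True, k: True}


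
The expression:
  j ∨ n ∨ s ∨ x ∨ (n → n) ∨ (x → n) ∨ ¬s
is always true.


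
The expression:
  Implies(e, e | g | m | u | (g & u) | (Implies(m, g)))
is always true.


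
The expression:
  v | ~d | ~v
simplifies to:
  True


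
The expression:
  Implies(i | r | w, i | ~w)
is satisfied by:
  {i: True, w: False}
  {w: False, i: False}
  {w: True, i: True}


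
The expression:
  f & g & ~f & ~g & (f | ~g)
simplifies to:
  False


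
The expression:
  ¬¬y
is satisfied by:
  {y: True}


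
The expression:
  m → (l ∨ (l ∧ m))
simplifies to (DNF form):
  l ∨ ¬m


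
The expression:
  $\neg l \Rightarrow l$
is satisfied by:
  {l: True}


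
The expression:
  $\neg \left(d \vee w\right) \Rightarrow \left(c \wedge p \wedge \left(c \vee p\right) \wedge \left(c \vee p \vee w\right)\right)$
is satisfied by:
  {d: True, p: True, w: True, c: True}
  {d: True, p: True, w: True, c: False}
  {d: True, w: True, c: True, p: False}
  {d: True, w: True, c: False, p: False}
  {d: True, p: True, c: True, w: False}
  {d: True, p: True, c: False, w: False}
  {d: True, c: True, w: False, p: False}
  {d: True, c: False, w: False, p: False}
  {p: True, w: True, c: True, d: False}
  {p: True, w: True, c: False, d: False}
  {w: True, c: True, d: False, p: False}
  {w: True, d: False, c: False, p: False}
  {p: True, c: True, d: False, w: False}


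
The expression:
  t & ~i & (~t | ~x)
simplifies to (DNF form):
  t & ~i & ~x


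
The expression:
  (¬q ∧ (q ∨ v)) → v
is always true.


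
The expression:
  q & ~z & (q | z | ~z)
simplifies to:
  q & ~z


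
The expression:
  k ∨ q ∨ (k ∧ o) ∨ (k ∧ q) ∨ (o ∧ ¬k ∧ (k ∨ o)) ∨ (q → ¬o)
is always true.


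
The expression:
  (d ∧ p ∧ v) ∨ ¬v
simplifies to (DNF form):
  (d ∧ p) ∨ ¬v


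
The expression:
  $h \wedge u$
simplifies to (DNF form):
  $h \wedge u$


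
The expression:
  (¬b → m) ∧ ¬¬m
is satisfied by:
  {m: True}


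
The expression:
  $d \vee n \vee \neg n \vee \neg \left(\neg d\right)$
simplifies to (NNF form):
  $\text{True}$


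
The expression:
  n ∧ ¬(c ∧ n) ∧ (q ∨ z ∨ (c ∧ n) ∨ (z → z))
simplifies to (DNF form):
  n ∧ ¬c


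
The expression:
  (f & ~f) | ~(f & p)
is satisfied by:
  {p: False, f: False}
  {f: True, p: False}
  {p: True, f: False}


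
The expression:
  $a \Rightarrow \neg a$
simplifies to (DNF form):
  $\neg a$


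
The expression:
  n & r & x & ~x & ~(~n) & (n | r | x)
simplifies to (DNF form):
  False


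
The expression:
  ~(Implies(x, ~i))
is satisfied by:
  {i: True, x: True}


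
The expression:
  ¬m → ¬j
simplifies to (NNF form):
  m ∨ ¬j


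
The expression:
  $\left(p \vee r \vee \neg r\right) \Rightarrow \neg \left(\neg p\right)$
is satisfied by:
  {p: True}


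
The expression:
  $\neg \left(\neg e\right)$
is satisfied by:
  {e: True}


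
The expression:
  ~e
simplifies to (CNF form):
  ~e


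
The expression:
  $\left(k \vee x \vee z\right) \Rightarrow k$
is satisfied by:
  {k: True, x: False, z: False}
  {k: True, z: True, x: False}
  {k: True, x: True, z: False}
  {k: True, z: True, x: True}
  {z: False, x: False, k: False}


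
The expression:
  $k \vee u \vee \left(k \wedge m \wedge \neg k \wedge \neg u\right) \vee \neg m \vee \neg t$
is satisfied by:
  {u: True, k: True, m: False, t: False}
  {u: True, m: False, t: False, k: False}
  {k: True, m: False, t: False, u: False}
  {k: False, m: False, t: False, u: False}
  {u: True, t: True, k: True, m: False}
  {u: True, t: True, k: False, m: False}
  {t: True, k: True, u: False, m: False}
  {t: True, u: False, m: False, k: False}
  {k: True, u: True, m: True, t: False}
  {u: True, m: True, k: False, t: False}
  {k: True, m: True, u: False, t: False}
  {m: True, u: False, t: False, k: False}
  {u: True, t: True, m: True, k: True}
  {u: True, t: True, m: True, k: False}
  {t: True, m: True, k: True, u: False}


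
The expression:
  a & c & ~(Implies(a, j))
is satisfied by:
  {a: True, c: True, j: False}


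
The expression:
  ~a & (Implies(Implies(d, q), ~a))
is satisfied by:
  {a: False}


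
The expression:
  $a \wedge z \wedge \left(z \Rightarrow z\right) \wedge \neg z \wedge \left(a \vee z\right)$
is never true.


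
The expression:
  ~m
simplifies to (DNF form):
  ~m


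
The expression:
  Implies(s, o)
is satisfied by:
  {o: True, s: False}
  {s: False, o: False}
  {s: True, o: True}


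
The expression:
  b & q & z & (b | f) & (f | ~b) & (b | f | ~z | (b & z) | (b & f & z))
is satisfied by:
  {z: True, f: True, b: True, q: True}


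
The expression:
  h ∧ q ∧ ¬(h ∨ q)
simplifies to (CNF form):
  False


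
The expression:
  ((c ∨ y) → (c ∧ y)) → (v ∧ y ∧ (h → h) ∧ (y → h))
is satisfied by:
  {v: True, y: True, h: True, c: False}
  {v: True, y: True, h: False, c: False}
  {y: True, h: True, v: False, c: False}
  {y: True, v: False, h: False, c: False}
  {c: True, v: True, y: True, h: True}
  {c: True, v: True, h: True, y: False}
  {c: True, v: True, h: False, y: False}
  {c: True, h: True, y: False, v: False}
  {c: True, h: False, y: False, v: False}


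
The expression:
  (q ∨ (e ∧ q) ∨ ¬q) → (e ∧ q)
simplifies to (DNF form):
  e ∧ q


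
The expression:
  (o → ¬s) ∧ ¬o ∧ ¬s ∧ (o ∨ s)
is never true.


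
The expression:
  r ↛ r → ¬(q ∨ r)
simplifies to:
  True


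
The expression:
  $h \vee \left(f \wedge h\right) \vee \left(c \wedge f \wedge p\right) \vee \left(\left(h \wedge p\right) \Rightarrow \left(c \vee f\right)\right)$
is always true.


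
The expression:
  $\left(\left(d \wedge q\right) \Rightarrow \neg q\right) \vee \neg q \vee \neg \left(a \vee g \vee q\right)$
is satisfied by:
  {q: False, d: False}
  {d: True, q: False}
  {q: True, d: False}


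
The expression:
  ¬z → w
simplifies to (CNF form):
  w ∨ z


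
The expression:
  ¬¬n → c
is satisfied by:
  {c: True, n: False}
  {n: False, c: False}
  {n: True, c: True}


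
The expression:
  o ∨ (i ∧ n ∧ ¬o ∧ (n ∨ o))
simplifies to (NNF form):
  o ∨ (i ∧ n)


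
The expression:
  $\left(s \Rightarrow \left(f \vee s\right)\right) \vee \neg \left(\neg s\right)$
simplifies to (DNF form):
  $\text{True}$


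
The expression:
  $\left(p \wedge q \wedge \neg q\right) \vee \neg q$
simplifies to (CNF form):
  $\neg q$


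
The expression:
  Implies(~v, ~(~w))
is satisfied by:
  {v: True, w: True}
  {v: True, w: False}
  {w: True, v: False}


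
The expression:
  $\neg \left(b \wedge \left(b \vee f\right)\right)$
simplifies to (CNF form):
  $\neg b$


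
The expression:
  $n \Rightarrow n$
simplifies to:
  $\text{True}$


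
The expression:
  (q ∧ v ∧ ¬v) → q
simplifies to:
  True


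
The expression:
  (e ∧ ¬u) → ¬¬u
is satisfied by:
  {u: True, e: False}
  {e: False, u: False}
  {e: True, u: True}


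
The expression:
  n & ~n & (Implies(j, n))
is never true.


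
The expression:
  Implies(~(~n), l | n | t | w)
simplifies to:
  True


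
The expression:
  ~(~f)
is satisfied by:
  {f: True}


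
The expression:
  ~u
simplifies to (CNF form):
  ~u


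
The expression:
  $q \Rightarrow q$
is always true.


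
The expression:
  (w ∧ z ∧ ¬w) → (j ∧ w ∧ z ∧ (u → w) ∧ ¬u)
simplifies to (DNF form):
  True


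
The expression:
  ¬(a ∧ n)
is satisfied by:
  {n: False, a: False}
  {a: True, n: False}
  {n: True, a: False}


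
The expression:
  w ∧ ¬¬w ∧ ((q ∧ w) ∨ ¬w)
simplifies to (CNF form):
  q ∧ w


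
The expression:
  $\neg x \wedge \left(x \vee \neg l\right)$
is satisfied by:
  {x: False, l: False}


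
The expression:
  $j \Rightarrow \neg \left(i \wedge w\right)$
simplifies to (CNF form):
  $\neg i \vee \neg j \vee \neg w$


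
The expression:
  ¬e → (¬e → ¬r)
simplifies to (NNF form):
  e ∨ ¬r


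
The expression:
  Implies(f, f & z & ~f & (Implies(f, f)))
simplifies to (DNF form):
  ~f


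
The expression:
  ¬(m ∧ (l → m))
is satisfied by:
  {m: False}


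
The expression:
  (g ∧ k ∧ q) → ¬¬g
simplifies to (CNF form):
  True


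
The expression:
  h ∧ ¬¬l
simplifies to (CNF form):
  h ∧ l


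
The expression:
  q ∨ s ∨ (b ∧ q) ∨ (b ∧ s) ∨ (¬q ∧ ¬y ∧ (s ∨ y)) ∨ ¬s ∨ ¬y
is always true.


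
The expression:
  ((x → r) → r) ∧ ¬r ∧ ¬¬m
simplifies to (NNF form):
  m ∧ x ∧ ¬r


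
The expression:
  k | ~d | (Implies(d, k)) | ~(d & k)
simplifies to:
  True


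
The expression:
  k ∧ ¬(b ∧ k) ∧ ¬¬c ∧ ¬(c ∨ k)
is never true.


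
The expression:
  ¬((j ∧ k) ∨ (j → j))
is never true.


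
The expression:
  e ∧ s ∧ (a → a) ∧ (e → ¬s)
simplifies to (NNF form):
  False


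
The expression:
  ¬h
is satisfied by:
  {h: False}


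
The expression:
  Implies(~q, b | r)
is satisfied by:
  {r: True, b: True, q: True}
  {r: True, b: True, q: False}
  {r: True, q: True, b: False}
  {r: True, q: False, b: False}
  {b: True, q: True, r: False}
  {b: True, q: False, r: False}
  {q: True, b: False, r: False}


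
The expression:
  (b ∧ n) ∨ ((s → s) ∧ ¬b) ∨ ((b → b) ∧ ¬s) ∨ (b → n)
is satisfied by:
  {n: True, s: False, b: False}
  {s: False, b: False, n: False}
  {n: True, b: True, s: False}
  {b: True, s: False, n: False}
  {n: True, s: True, b: False}
  {s: True, n: False, b: False}
  {n: True, b: True, s: True}


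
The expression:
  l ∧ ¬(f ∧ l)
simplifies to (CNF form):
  l ∧ ¬f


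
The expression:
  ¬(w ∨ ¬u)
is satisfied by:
  {u: True, w: False}


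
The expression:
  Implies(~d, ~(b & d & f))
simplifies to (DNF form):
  True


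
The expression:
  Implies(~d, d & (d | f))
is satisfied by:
  {d: True}


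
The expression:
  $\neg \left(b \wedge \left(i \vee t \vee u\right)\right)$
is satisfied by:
  {u: False, t: False, b: False, i: False}
  {i: True, u: False, t: False, b: False}
  {t: True, i: False, u: False, b: False}
  {i: True, t: True, u: False, b: False}
  {u: True, i: False, t: False, b: False}
  {i: True, u: True, t: False, b: False}
  {t: True, u: True, i: False, b: False}
  {i: True, t: True, u: True, b: False}
  {b: True, i: False, u: False, t: False}


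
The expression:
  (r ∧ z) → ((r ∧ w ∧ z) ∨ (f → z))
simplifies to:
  True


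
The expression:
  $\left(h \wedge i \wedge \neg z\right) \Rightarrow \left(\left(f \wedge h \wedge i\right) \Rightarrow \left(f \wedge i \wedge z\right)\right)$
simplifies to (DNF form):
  $z \vee \neg f \vee \neg h \vee \neg i$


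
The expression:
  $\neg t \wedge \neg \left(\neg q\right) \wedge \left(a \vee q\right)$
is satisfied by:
  {q: True, t: False}


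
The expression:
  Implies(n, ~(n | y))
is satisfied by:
  {n: False}


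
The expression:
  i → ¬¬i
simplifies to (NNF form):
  True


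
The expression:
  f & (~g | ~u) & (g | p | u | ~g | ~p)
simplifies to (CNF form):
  f & (~g | ~u)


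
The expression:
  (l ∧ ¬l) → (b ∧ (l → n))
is always true.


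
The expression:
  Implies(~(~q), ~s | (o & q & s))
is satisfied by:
  {o: True, s: False, q: False}
  {s: False, q: False, o: False}
  {o: True, q: True, s: False}
  {q: True, s: False, o: False}
  {o: True, s: True, q: False}
  {s: True, o: False, q: False}
  {o: True, q: True, s: True}


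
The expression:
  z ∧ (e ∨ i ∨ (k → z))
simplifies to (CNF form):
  z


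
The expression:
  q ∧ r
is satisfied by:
  {r: True, q: True}


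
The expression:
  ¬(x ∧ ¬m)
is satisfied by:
  {m: True, x: False}
  {x: False, m: False}
  {x: True, m: True}


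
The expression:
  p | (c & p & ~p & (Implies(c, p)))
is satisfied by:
  {p: True}


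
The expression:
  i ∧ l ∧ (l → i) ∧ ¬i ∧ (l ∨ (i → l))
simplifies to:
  False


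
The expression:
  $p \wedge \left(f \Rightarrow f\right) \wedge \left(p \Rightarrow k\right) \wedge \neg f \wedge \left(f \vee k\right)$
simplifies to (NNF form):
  $k \wedge p \wedge \neg f$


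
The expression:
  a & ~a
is never true.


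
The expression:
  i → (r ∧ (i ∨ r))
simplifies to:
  r ∨ ¬i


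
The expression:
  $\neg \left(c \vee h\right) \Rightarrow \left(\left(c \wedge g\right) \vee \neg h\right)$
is always true.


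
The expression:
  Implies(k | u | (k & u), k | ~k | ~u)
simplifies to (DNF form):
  True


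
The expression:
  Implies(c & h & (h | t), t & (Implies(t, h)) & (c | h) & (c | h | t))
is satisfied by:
  {t: True, h: False, c: False}
  {h: False, c: False, t: False}
  {t: True, c: True, h: False}
  {c: True, h: False, t: False}
  {t: True, h: True, c: False}
  {h: True, t: False, c: False}
  {t: True, c: True, h: True}


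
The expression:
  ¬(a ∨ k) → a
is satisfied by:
  {a: True, k: True}
  {a: True, k: False}
  {k: True, a: False}


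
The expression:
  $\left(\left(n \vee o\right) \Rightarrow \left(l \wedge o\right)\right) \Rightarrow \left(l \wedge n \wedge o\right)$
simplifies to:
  $n \vee \left(o \wedge \neg l\right)$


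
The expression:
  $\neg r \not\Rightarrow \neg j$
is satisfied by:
  {j: True, r: False}
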